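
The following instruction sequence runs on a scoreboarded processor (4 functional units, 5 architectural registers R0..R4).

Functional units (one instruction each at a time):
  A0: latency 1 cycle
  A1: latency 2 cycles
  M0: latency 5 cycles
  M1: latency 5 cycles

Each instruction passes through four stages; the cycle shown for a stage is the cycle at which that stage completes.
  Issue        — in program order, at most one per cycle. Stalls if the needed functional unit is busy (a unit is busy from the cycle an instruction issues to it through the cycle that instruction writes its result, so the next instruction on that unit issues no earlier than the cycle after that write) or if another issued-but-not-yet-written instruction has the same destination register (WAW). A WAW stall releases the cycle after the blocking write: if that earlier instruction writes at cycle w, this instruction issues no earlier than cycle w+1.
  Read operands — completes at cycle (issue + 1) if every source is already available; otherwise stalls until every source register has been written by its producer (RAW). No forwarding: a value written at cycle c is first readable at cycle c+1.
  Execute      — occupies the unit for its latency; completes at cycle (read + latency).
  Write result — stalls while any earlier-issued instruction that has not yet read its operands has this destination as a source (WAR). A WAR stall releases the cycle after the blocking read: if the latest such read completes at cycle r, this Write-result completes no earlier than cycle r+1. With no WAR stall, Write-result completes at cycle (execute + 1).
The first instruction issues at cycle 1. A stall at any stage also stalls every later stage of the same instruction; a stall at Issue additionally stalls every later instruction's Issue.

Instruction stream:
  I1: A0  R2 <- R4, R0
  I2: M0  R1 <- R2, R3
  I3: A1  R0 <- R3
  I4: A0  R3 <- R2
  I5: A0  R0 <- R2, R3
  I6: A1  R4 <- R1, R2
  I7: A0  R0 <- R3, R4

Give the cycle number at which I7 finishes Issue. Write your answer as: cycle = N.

[1] I1 dispatched to A0
[2] I1 operands ready, I2 dispatched to M0
[3] I1 complete, I3 dispatched to A1
[4] R2←I1, I3 operands ready
[5] I2 operands ready, I4 dispatched to A0
[6] I3 complete, I4 operands ready
[7] R0←I3, I4 complete
[8] R3←I4
[9] I5 dispatched to A0
[10] I2 complete, I5 operands ready, I6 dispatched to A1
[11] R1←I2, I5 complete
[12] R0←I5, I6 operands ready
[13] I7 dispatched to A0
[14] I6 complete
[15] R4←I6
[16] I7 operands ready
[17] I7 complete
[18] R0←I7

cycle = 13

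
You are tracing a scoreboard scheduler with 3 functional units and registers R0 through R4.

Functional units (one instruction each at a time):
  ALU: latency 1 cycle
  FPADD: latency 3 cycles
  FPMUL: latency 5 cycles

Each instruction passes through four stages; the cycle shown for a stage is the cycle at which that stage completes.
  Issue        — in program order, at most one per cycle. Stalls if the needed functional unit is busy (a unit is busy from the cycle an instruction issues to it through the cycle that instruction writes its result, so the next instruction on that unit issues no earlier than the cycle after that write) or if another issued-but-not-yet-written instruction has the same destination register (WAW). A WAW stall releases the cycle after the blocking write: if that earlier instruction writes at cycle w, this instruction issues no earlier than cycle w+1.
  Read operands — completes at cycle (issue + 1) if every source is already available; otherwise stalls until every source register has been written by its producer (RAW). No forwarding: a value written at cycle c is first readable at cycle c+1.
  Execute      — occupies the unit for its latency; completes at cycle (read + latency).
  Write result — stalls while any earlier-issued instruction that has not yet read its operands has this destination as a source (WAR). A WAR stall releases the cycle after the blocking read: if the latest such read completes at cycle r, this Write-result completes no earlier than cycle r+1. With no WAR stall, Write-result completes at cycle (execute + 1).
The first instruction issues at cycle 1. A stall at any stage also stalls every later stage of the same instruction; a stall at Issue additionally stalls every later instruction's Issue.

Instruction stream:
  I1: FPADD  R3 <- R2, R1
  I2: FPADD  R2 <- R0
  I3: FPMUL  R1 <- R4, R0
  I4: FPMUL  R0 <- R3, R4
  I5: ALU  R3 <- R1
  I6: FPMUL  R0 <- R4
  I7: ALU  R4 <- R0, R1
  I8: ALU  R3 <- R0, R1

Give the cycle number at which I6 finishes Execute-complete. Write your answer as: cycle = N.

cycle = 30

c1: I1 issues→FPADD
c2: I1 reads
c5: I1 exec-done
c6: I1 writes R3
c7: I2 issues→FPADD
c8: I2 reads, I3 issues→FPMUL
c9: I3 reads
c11: I2 exec-done
c12: I2 writes R2
c14: I3 exec-done
c15: I3 writes R1
c16: I4 issues→FPMUL
c17: I4 reads, I5 issues→ALU
c18: I5 reads
c19: I5 exec-done
c20: I5 writes R3
c22: I4 exec-done
c23: I4 writes R0
c24: I6 issues→FPMUL
c25: I6 reads, I7 issues→ALU
c30: I6 exec-done
c31: I6 writes R0
c32: I7 reads
c33: I7 exec-done
c34: I7 writes R4
c35: I8 issues→ALU
c36: I8 reads
c37: I8 exec-done
c38: I8 writes R3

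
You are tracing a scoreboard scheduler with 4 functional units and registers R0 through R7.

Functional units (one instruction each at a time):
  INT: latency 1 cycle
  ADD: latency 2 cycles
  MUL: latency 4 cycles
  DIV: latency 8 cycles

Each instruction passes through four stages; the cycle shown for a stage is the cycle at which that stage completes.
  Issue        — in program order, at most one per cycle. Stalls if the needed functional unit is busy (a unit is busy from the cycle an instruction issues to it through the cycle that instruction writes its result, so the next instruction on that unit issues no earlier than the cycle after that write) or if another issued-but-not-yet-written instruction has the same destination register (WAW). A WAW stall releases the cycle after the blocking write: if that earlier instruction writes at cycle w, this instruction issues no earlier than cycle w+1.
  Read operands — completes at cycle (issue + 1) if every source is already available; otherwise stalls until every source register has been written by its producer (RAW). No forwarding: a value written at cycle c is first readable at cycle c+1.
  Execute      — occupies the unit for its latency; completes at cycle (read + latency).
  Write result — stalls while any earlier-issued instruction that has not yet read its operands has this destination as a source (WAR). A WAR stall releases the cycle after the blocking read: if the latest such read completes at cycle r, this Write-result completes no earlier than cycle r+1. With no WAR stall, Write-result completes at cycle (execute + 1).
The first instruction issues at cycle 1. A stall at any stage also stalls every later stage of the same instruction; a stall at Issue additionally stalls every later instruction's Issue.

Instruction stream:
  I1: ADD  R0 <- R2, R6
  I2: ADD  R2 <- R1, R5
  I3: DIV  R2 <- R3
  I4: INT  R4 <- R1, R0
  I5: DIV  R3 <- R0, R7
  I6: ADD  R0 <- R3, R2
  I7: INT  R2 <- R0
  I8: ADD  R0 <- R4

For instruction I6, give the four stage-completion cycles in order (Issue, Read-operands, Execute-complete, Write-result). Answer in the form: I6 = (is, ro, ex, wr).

I6 = (23, 33, 35, 36)

I1 -> (1, 2, 4, 5)
I2 -> (6, 7, 9, 10)  // struct: ADD busy until I1 writes@5
I3 -> (11, 12, 20, 21)  // WAW R2: wait I2 write@10
I4 -> (12, 13, 14, 15)
I5 -> (22, 23, 31, 32)  // struct: DIV busy until I3 writes@21
I6 -> (23, 33, 35, 36)  // RAW R3: wait I5 write@32
I7 -> (24, 37, 38, 39)  // RAW R0: wait I6 write@36
I8 -> (37, 38, 40, 41)  // struct: ADD busy until I6 writes@36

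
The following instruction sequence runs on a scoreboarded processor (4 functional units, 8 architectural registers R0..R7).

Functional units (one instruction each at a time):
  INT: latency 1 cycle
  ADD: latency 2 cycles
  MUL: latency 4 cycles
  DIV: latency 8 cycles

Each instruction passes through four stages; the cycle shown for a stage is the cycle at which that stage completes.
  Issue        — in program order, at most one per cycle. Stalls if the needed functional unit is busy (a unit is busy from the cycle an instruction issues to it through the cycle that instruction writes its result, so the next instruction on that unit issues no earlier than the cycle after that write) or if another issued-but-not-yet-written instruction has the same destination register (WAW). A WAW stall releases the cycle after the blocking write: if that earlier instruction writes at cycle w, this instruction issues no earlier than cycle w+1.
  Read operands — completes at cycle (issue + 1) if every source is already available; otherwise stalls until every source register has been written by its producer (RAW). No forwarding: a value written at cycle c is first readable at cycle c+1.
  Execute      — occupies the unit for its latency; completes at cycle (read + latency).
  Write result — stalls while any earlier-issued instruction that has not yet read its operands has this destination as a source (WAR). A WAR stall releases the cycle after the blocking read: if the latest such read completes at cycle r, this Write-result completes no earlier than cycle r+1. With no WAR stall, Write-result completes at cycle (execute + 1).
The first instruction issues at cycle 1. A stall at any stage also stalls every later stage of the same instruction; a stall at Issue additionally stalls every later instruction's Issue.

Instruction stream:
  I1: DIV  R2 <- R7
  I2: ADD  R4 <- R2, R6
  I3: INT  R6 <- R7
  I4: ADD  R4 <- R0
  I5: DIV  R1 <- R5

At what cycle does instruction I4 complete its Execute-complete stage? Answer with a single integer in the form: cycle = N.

cycle = 19

1) issue 1, read 2, done 10, write 11
2) issue 2, read 12, done 14, write 15  <RAW R2: wait I1 write@11>
3) issue 3, read 4, done 5, write 13  <WAR R6: wait I2 read@12>
4) issue 16, read 17, done 19, write 20  <struct: ADD busy until I2 writes@15>
5) issue 17, read 18, done 26, write 27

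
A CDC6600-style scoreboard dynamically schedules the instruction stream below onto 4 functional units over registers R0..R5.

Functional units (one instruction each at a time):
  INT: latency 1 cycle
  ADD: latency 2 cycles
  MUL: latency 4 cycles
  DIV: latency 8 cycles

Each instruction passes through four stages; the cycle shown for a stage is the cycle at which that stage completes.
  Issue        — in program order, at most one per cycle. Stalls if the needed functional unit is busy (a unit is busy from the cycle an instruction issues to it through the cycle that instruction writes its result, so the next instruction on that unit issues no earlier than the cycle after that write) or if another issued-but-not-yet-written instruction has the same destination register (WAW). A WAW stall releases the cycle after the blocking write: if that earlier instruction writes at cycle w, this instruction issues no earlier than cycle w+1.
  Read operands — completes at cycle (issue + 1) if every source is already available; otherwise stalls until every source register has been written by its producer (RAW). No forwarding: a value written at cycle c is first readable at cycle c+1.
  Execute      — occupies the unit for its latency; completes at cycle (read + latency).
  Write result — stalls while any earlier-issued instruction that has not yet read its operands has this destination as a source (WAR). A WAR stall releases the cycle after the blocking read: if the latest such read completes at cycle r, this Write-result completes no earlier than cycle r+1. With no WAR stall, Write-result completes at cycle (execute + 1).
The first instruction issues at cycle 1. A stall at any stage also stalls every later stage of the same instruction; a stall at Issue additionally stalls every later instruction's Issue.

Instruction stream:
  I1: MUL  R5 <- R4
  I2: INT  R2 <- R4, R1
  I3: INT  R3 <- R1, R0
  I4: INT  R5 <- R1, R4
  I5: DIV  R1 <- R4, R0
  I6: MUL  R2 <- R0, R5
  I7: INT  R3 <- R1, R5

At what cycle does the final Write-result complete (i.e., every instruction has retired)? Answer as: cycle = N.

cycle = 24

[1] I1 issues→MUL
[2] I1 reads | I2 issues→INT
[3] I2 reads
[4] I2 exec-done
[5] I2 writes R2
[6] I1 exec-done | I3 issues→INT
[7] I1 writes R5 | I3 reads
[8] I3 exec-done
[9] I3 writes R3
[10] I4 issues→INT
[11] I4 reads | I5 issues→DIV
[12] I4 exec-done | I5 reads | I6 issues→MUL
[13] I4 writes R5
[14] I6 reads | I7 issues→INT
[18] I6 exec-done
[19] I6 writes R2
[20] I5 exec-done
[21] I5 writes R1
[22] I7 reads
[23] I7 exec-done
[24] I7 writes R3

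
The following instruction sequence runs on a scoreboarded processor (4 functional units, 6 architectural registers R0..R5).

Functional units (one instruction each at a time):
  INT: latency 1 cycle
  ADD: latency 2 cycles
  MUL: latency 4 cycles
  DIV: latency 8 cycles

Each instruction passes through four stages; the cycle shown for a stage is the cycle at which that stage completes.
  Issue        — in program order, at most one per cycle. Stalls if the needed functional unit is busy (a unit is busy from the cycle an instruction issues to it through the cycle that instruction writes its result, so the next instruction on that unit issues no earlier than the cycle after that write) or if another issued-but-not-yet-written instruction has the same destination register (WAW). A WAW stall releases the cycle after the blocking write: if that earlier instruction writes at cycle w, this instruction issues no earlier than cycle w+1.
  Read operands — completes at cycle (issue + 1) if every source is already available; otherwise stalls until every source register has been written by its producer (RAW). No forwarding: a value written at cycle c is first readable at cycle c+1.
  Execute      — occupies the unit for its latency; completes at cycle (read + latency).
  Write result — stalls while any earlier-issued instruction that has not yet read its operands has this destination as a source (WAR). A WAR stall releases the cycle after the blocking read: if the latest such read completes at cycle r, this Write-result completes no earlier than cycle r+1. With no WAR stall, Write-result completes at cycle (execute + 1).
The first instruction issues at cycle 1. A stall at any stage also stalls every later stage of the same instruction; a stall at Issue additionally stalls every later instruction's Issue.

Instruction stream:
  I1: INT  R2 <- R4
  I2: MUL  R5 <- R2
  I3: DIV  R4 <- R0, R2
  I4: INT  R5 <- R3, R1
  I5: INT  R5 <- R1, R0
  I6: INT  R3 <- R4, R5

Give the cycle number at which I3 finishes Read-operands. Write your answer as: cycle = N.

cycle = 5

t=1  I1→INT
t=2  I1 RO · I2→MUL
t=3  I1 EX · I3→DIV
t=4  I1 WR R2
t=5  I2 RO · I3 RO
t=9  I2 EX
t=10  I2 WR R5
t=11  I4→INT
t=12  I4 RO
t=13  I3 EX · I4 EX
t=14  I3 WR R4 · I4 WR R5
t=15  I5→INT
t=16  I5 RO
t=17  I5 EX
t=18  I5 WR R5
t=19  I6→INT
t=20  I6 RO
t=21  I6 EX
t=22  I6 WR R3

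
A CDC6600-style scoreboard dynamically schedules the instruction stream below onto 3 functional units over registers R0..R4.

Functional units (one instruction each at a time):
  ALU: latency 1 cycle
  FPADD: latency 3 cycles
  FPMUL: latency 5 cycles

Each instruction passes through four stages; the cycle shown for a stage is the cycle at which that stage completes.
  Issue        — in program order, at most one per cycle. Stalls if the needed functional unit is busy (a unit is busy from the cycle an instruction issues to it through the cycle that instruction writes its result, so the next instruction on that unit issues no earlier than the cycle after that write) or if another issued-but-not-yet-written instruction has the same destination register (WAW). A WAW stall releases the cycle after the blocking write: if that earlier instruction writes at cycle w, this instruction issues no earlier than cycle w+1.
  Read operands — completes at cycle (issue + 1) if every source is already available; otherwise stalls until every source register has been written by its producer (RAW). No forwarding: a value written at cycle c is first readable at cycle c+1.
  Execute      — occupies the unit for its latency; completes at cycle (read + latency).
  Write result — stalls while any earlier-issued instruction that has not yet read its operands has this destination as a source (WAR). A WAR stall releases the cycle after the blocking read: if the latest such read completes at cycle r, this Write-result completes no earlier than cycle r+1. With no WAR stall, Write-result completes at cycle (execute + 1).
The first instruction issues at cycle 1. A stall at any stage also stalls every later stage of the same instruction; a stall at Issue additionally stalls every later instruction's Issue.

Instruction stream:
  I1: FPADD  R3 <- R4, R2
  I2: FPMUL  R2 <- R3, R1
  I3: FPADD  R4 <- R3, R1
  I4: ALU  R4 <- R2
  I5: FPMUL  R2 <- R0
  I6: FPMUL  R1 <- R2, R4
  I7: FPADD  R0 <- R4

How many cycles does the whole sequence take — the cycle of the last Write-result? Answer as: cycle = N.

cycle = 29

t=1  I1 dispatched to FPADD
t=2  I1 operands ready | I2 dispatched to FPMUL
t=5  I1 complete
t=6  R3←I1
t=7  I2 operands ready | I3 dispatched to FPADD
t=8  I3 operands ready
t=11  I3 complete
t=12  I2 complete | R4←I3
t=13  R2←I2 | I4 dispatched to ALU
t=14  I4 operands ready | I5 dispatched to FPMUL
t=15  I4 complete | I5 operands ready
t=16  R4←I4
t=20  I5 complete
t=21  R2←I5
t=22  I6 dispatched to FPMUL
t=23  I6 operands ready | I7 dispatched to FPADD
t=24  I7 operands ready
t=27  I7 complete
t=28  I6 complete | R0←I7
t=29  R1←I6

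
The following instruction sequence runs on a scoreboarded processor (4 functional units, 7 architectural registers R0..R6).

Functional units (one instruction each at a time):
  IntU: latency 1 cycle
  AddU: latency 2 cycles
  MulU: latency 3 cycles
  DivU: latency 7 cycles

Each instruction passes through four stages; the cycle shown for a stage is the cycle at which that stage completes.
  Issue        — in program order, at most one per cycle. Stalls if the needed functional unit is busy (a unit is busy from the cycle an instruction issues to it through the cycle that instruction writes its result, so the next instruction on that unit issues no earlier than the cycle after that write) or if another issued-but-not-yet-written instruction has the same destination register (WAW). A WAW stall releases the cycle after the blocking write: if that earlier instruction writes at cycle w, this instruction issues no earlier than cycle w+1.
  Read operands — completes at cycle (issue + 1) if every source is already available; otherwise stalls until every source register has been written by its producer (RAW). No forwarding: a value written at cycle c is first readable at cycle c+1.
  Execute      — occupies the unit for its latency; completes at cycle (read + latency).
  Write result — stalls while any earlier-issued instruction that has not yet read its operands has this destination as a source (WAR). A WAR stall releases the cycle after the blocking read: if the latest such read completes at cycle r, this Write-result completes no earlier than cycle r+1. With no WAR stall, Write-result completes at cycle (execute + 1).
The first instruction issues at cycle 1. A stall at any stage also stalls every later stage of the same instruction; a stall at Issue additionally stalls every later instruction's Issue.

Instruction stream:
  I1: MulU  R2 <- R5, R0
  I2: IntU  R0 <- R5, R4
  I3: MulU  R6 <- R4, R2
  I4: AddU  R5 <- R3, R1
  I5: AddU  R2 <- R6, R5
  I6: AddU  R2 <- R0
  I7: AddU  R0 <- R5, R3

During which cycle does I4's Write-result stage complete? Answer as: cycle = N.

1) issue 1, read 2, done 5, write 6
2) issue 2, read 3, done 4, write 5
3) issue 7, read 8, done 11, write 12  <struct: MulU busy until I1 writes@6>
4) issue 8, read 9, done 11, write 12
5) issue 13, read 14, done 16, write 17  <struct: AddU busy until I4 writes@12>
6) issue 18, read 19, done 21, write 22  <struct: AddU busy until I5 writes@17>
7) issue 23, read 24, done 26, write 27  <struct: AddU busy until I6 writes@22>

cycle = 12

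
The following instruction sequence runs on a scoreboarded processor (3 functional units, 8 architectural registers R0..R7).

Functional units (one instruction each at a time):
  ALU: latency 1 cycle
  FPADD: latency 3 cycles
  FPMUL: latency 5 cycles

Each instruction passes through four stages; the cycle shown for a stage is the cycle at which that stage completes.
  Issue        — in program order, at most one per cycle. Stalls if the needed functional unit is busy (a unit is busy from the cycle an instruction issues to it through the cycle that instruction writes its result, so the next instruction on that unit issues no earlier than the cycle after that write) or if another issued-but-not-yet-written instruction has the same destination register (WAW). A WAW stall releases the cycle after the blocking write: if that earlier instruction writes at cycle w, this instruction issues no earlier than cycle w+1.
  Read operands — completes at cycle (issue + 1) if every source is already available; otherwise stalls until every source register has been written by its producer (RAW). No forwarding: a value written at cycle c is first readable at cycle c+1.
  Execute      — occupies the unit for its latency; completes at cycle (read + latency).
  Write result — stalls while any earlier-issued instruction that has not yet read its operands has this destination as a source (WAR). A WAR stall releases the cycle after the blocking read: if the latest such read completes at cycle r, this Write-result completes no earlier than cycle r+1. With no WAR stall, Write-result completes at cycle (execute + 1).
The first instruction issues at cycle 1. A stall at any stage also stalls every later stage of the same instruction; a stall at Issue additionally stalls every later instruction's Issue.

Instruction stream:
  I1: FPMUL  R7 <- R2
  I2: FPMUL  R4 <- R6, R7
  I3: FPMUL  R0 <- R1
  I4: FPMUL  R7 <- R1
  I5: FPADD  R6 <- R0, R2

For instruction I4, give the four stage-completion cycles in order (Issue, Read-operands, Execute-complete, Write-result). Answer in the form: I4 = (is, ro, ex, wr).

I4 = (25, 26, 31, 32)

t=1  issue I1 (FPMUL)
t=2  I1 read-ops
t=7  I1 finished on FPMUL
t=8  I1→R7
t=9  issue I2 (FPMUL)
t=10  I2 read-ops
t=15  I2 finished on FPMUL
t=16  I2→R4
t=17  issue I3 (FPMUL)
t=18  I3 read-ops
t=23  I3 finished on FPMUL
t=24  I3→R0
t=25  issue I4 (FPMUL)
t=26  I4 read-ops · issue I5 (FPADD)
t=27  I5 read-ops
t=30  I5 finished on FPADD
t=31  I4 finished on FPMUL · I5→R6
t=32  I4→R7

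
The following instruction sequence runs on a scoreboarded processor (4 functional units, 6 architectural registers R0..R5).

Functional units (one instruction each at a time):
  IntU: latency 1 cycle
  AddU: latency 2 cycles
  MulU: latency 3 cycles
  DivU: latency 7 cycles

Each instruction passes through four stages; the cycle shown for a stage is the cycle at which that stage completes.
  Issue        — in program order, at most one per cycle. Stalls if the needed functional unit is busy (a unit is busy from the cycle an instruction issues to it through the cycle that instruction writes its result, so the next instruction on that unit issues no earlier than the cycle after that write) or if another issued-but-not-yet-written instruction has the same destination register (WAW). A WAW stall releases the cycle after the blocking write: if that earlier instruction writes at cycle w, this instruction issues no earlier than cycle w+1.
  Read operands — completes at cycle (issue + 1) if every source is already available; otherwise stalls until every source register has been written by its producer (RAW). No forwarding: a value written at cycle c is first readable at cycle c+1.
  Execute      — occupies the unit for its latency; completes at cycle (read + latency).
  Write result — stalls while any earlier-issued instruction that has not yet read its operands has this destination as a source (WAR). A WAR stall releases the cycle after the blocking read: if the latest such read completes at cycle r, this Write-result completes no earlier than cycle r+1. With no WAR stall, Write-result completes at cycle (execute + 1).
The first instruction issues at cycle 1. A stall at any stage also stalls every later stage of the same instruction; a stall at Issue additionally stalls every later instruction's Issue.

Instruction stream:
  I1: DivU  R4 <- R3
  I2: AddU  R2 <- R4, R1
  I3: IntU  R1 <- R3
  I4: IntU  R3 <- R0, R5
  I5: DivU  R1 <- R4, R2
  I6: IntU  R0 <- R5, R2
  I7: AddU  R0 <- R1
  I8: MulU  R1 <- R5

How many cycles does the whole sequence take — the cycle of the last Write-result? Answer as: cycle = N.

cycle = 29

t=1  issue I1 (DivU)
t=2  I1 read-ops; issue I2 (AddU)
t=3  issue I3 (IntU)
t=4  I3 read-ops
t=5  I3 finished on IntU
t=9  I1 finished on DivU
t=10  I1→R4
t=11  I2 read-ops
t=12  I3→R1
t=13  I2 finished on AddU; issue I4 (IntU)
t=14  I2→R2; I4 read-ops; issue I5 (DivU)
t=15  I4 finished on IntU; I5 read-ops
t=16  I4→R3
t=17  issue I6 (IntU)
t=18  I6 read-ops
t=19  I6 finished on IntU
t=20  I6→R0
t=21  issue I7 (AddU)
t=22  I5 finished on DivU
t=23  I5→R1
t=24  I7 read-ops; issue I8 (MulU)
t=25  I8 read-ops
t=26  I7 finished on AddU
t=27  I7→R0
t=28  I8 finished on MulU
t=29  I8→R1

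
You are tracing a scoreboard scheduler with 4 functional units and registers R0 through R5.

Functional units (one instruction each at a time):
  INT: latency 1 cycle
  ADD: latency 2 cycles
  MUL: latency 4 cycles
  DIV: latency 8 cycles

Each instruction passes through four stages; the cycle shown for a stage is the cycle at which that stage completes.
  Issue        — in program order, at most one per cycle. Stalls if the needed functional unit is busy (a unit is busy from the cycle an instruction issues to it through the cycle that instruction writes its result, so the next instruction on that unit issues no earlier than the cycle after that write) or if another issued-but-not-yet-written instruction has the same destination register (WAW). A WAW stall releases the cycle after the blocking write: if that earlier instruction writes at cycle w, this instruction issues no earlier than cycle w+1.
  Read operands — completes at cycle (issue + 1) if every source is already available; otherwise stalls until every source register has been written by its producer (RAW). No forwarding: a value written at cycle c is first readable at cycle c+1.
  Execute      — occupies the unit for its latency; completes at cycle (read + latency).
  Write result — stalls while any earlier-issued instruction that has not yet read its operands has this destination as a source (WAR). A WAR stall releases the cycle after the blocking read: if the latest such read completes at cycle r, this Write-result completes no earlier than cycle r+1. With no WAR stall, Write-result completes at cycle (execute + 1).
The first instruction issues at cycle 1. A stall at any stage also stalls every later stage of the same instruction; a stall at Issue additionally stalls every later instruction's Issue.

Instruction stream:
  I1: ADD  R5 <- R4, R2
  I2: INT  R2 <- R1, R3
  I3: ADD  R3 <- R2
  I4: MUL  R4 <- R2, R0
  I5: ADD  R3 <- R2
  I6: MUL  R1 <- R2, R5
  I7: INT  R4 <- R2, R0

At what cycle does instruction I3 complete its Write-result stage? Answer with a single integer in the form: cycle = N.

cycle = 10

I1: IS=1 RO=2 EX=4 WR=5
I2: IS=2 RO=3 EX=4 WR=5
I3: IS=6 RO=7 EX=9 WR=10  [struct: ADD busy until I1 writes@5]
I4: IS=7 RO=8 EX=12 WR=13
I5: IS=11 RO=12 EX=14 WR=15  [struct: ADD busy until I3 writes@10]
I6: IS=14 RO=15 EX=19 WR=20  [struct: MUL busy until I4 writes@13]
I7: IS=15 RO=16 EX=17 WR=18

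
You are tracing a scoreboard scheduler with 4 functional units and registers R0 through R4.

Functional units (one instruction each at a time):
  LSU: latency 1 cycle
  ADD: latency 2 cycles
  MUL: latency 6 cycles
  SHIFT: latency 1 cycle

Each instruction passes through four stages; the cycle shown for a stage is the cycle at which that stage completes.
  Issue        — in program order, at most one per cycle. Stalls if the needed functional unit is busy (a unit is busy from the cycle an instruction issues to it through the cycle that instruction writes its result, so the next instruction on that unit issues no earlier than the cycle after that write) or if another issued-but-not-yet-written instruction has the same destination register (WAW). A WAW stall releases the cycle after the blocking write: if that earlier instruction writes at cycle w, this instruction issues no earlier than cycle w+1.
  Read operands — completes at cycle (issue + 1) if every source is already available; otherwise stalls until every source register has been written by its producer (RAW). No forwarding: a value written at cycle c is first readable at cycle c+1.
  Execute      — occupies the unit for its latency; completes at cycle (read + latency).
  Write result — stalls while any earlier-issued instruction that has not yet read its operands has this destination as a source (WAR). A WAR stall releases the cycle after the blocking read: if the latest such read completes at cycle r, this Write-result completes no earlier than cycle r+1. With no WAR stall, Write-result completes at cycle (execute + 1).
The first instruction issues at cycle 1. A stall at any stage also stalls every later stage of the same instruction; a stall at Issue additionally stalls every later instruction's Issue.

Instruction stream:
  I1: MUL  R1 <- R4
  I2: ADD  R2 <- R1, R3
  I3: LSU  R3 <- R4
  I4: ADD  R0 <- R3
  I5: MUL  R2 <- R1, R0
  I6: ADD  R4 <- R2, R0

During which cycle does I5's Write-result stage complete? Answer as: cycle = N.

cycle = 26

I1: IS=1 RO=2 EX=8 WR=9
I2: IS=2 RO=10 EX=12 WR=13  [RAW R1: wait I1 write@9]
I3: IS=3 RO=4 EX=5 WR=11  [WAR R3: wait I2 read@10]
I4: IS=14 RO=15 EX=17 WR=18  [struct: ADD busy until I2 writes@13]
I5: IS=15 RO=19 EX=25 WR=26  [RAW R0: wait I4 write@18]
I6: IS=19 RO=27 EX=29 WR=30  [struct: ADD busy until I4 writes@18; RAW R2: wait I5 write@26]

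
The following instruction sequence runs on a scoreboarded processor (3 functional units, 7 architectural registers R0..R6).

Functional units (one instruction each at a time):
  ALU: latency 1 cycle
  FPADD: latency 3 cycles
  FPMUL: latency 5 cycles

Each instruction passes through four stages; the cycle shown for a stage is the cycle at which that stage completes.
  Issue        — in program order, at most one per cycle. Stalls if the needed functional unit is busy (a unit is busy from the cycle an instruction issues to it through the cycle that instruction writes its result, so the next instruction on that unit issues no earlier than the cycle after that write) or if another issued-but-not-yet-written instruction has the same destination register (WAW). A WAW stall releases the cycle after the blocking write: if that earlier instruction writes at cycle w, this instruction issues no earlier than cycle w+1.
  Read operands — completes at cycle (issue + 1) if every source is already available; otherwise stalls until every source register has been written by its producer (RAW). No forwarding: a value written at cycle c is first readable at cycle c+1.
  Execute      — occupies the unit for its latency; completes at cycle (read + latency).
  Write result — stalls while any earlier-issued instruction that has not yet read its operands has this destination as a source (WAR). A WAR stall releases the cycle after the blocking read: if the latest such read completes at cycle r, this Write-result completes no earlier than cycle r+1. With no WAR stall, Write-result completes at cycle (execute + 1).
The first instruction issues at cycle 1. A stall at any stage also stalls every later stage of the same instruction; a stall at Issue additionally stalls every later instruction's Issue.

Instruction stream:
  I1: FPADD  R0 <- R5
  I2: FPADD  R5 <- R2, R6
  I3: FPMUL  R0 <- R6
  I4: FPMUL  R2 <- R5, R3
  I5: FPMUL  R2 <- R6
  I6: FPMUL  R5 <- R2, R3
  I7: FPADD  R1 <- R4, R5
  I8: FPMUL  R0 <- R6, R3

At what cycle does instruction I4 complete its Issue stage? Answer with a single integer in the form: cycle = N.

[1] issue I1 (FPADD)
[2] I1 read-ops
[5] I1 finished on FPADD
[6] I1→R0
[7] issue I2 (FPADD)
[8] I2 read-ops | issue I3 (FPMUL)
[9] I3 read-ops
[11] I2 finished on FPADD
[12] I2→R5
[14] I3 finished on FPMUL
[15] I3→R0
[16] issue I4 (FPMUL)
[17] I4 read-ops
[22] I4 finished on FPMUL
[23] I4→R2
[24] issue I5 (FPMUL)
[25] I5 read-ops
[30] I5 finished on FPMUL
[31] I5→R2
[32] issue I6 (FPMUL)
[33] I6 read-ops | issue I7 (FPADD)
[38] I6 finished on FPMUL
[39] I6→R5
[40] I7 read-ops | issue I8 (FPMUL)
[41] I8 read-ops
[43] I7 finished on FPADD
[44] I7→R1
[46] I8 finished on FPMUL
[47] I8→R0

cycle = 16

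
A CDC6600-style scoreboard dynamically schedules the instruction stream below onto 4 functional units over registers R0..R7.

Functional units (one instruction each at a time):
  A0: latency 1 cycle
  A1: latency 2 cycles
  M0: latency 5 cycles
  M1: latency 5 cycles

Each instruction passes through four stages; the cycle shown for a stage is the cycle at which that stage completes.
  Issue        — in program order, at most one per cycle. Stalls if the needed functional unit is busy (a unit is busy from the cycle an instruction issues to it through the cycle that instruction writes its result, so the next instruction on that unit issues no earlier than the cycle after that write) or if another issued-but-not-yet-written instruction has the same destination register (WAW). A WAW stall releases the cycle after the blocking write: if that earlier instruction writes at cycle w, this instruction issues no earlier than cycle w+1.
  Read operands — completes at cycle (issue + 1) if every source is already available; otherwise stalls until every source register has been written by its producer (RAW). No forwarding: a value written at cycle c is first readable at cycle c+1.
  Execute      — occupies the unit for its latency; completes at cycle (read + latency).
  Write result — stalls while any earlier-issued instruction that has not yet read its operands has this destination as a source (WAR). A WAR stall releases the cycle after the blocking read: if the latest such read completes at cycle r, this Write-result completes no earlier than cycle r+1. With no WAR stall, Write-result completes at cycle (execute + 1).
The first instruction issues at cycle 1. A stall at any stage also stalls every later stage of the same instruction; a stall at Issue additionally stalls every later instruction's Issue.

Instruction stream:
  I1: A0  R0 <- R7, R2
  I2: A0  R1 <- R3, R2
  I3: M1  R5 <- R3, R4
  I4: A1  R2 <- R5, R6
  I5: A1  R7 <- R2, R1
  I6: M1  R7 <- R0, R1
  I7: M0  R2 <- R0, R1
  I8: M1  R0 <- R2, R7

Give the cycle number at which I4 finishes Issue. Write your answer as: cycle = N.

[1] issue I1 (A0)
[2] I1 read-ops
[3] I1 finished on A0
[4] I1→R0
[5] issue I2 (A0)
[6] I2 read-ops · issue I3 (M1)
[7] I2 finished on A0 · I3 read-ops · issue I4 (A1)
[8] I2→R1
[12] I3 finished on M1
[13] I3→R5
[14] I4 read-ops
[16] I4 finished on A1
[17] I4→R2
[18] issue I5 (A1)
[19] I5 read-ops
[21] I5 finished on A1
[22] I5→R7
[23] issue I6 (M1)
[24] I6 read-ops · issue I7 (M0)
[25] I7 read-ops
[29] I6 finished on M1
[30] I6→R7 · I7 finished on M0
[31] I7→R2 · issue I8 (M1)
[32] I8 read-ops
[37] I8 finished on M1
[38] I8→R0

cycle = 7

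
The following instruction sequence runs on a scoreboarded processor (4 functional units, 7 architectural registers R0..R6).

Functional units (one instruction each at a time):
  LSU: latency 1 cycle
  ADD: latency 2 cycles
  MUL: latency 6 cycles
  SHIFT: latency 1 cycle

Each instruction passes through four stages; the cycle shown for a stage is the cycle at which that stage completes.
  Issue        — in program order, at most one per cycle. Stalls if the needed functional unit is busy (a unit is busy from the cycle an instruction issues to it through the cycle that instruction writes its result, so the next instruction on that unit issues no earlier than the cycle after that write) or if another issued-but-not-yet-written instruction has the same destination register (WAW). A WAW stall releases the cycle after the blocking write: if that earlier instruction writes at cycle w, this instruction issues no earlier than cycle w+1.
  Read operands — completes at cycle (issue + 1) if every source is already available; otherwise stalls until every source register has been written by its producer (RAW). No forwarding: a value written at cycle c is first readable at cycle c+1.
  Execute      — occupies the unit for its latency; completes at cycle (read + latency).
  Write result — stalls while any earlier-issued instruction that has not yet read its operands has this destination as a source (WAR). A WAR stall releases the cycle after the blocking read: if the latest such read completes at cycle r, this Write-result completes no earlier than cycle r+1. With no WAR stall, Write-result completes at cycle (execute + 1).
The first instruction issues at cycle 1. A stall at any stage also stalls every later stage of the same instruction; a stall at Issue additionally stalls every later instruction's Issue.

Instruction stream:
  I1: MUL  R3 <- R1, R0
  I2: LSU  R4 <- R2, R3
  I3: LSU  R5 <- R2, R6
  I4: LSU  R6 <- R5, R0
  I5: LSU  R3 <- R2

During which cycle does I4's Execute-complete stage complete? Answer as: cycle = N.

cycle = 19

c1: I1 dispatched to MUL
c2: I1 operands ready; I2 dispatched to LSU
c8: I1 complete
c9: R3←I1
c10: I2 operands ready
c11: I2 complete
c12: R4←I2
c13: I3 dispatched to LSU
c14: I3 operands ready
c15: I3 complete
c16: R5←I3
c17: I4 dispatched to LSU
c18: I4 operands ready
c19: I4 complete
c20: R6←I4
c21: I5 dispatched to LSU
c22: I5 operands ready
c23: I5 complete
c24: R3←I5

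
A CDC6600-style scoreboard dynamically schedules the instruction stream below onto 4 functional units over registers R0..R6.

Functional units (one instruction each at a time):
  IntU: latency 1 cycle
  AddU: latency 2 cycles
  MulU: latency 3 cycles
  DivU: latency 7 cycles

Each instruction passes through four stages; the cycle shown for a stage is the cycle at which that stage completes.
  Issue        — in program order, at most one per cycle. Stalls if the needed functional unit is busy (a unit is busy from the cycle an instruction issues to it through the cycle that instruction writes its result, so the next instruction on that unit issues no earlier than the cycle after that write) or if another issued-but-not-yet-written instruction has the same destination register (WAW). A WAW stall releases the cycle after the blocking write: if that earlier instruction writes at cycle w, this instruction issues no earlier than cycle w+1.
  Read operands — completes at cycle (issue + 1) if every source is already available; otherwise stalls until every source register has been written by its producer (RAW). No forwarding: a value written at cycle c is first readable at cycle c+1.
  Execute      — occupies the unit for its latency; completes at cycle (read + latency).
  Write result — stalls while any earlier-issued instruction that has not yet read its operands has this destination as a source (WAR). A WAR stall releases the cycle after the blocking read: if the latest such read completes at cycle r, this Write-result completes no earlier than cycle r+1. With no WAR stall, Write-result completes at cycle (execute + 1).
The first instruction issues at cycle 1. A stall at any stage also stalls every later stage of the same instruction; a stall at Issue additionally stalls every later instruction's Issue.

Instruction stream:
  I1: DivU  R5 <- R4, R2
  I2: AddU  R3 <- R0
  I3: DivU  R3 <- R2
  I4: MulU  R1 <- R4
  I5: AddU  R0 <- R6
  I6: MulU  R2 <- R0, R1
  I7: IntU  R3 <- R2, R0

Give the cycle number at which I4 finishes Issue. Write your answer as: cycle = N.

[1] I1→DivU
[2] I1 RO; I2→AddU
[3] I2 RO
[5] I2 EX
[6] I2 WR R3
[9] I1 EX
[10] I1 WR R5
[11] I3→DivU
[12] I3 RO; I4→MulU
[13] I4 RO; I5→AddU
[14] I5 RO
[16] I4 EX; I5 EX
[17] I4 WR R1; I5 WR R0
[18] I6→MulU
[19] I3 EX; I6 RO
[20] I3 WR R3
[21] I7→IntU
[22] I6 EX
[23] I6 WR R2
[24] I7 RO
[25] I7 EX
[26] I7 WR R3

cycle = 12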